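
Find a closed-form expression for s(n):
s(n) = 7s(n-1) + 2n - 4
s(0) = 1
First-order linear with linear forcing.
Homogeneous solution: s_h(n) = A·(7)^n.
Try particular s_p(n) = pn + q. Substituting:
  pn + q = 7(p(n-1) + q) + 2n - 4.
Matching the n-coefficient: p = 7p + 2 ⇒ p = - \frac{1}{3}.
Matching constants: q = -7p + 7q - 4 ⇒ q = \frac{5}{18}.
General: s(n) = A·(7)^n - \frac{n}{3} + \frac{5}{18}.
Apply s(0) = 1: A + \frac{5}{18} = 1 ⇒ A = \frac{13}{18}.
So s(n) = \frac{13 \cdot 7^{n}}{18} - \frac{n}{3} + \frac{5}{18}.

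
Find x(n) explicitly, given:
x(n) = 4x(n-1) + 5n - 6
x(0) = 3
First-order linear with linear forcing.
Homogeneous solution: x_h(n) = A·(4)^n.
Try particular x_p(n) = pn + q. Substituting:
  pn + q = 4(p(n-1) + q) + 5n - 6.
Matching the n-coefficient: p = 4p + 5 ⇒ p = - \frac{5}{3}.
Matching constants: q = -4p + 4q - 6 ⇒ q = - \frac{2}{9}.
General: x(n) = A·(4)^n - \frac{5 n}{3} - \frac{2}{9}.
Apply x(0) = 3: A - \frac{2}{9} = 3 ⇒ A = \frac{29}{9}.
So x(n) = \frac{29 \cdot 4^{n}}{9} - \frac{5 n}{3} - \frac{2}{9}.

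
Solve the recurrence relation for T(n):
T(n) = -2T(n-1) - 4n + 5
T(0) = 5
First-order linear with linear forcing.
Homogeneous solution: T_h(n) = A·(-2)^n.
Try particular T_p(n) = pn + q. Substituting:
  pn + q = -2(p(n-1) + q) - 4n + 5.
Matching the n-coefficient: p = -2p - 4 ⇒ p = - \frac{4}{3}.
Matching constants: q = 2p - 2q + 5 ⇒ q = \frac{7}{9}.
General: T(n) = A·(-2)^n - \frac{4 n}{3} + \frac{7}{9}.
Apply T(0) = 5: A + \frac{7}{9} = 5 ⇒ A = \frac{38}{9}.
So T(n) = \frac{38 \left(-2\right)^{n}}{9} - \frac{4 n}{3} + \frac{7}{9}.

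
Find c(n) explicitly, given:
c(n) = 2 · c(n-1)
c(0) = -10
Pure geometric recurrence with ratio 2.
By induction c(n) = c(0) · (2)^n = - 10 \cdot 2^{n}.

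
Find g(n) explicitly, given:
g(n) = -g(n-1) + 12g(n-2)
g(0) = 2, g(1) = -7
Characteristic equation: x² + x - 12 = 0, which factors as (x - (-4))(x - (3)) = 0.
Roots r₁ = -4, r₂ = 3 (distinct).
General solution: g(n) = A·(-4)^n + B·(3)^n.
From g(0) = 2: A + B = 2.
From g(1) = -7: -4A + 3B = -7.
Solving: A = \frac{13}{7}, B = \frac{1}{7}.
So g(n) = \frac{13 \left(-4\right)^{n}}{7} + \frac{3^{n}}{7}.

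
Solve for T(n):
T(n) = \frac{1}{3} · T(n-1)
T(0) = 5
Pure geometric recurrence with ratio \frac{1}{3}.
By induction T(n) = T(0) · (\frac{1}{3})^n = 5 \cdot 3^{- n}.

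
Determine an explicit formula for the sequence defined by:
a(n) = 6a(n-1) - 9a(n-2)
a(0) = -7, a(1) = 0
Characteristic equation: x² - 6x + 9 = 0, which is (x - (3))².
Repeated root r = 3.
General solution: a(n) = (A + Bn)·(3)^n.
From a(0) = -7: A = -7.
From a(1) = 0: (A + B)·(3) = 0 ⇒ B = 7.
So a(n) = \left(7 n - 7\right) \cdot (3)^n.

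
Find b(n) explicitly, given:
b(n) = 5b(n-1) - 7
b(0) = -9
First-order linear non-homogeneous.
Homogeneous solution: b_h(n) = A·(5)^n.
Try constant particular solution b_p = K: K = 5K - 7 ⇒ K = \frac{7}{4}.
General: b(n) = A·(5)^n + \frac{7}{4}.
Apply b(0) = -9: A + \frac{7}{4} = -9 ⇒ A = - \frac{43}{4}.
So b(n) = \frac{7}{4} - \frac{43 \cdot 5^{n}}{4}.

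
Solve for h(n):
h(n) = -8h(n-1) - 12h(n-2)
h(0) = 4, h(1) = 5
Characteristic equation: x² + 8x + 12 = 0, which factors as (x - (-6))(x - (-2)) = 0.
Roots r₁ = -6, r₂ = -2 (distinct).
General solution: h(n) = A·(-6)^n + B·(-2)^n.
From h(0) = 4: A + B = 4.
From h(1) = 5: -6A - 2B = 5.
Solving: A = - \frac{13}{4}, B = \frac{29}{4}.
So h(n) = \frac{29 \left(-2\right)^{n}}{4} - \frac{13 \left(-6\right)^{n}}{4}.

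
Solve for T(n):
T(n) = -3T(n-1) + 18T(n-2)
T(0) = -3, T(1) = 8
Characteristic equation: x² + 3x - 18 = 0, which factors as (x - (-6))(x - (3)) = 0.
Roots r₁ = -6, r₂ = 3 (distinct).
General solution: T(n) = A·(-6)^n + B·(3)^n.
From T(0) = -3: A + B = -3.
From T(1) = 8: -6A + 3B = 8.
Solving: A = - \frac{17}{9}, B = - \frac{10}{9}.
So T(n) = - \frac{17 \left(-6\right)^{n}}{9} - \frac{10 \cdot 3^{n}}{9}.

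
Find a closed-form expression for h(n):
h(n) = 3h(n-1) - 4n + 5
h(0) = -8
First-order linear with linear forcing.
Homogeneous solution: h_h(n) = A·(3)^n.
Try particular h_p(n) = pn + q. Substituting:
  pn + q = 3(p(n-1) + q) - 4n + 5.
Matching the n-coefficient: p = 3p - 4 ⇒ p = 2.
Matching constants: q = -3p + 3q + 5 ⇒ q = \frac{1}{2}.
General: h(n) = A·(3)^n + 2 n + \frac{1}{2}.
Apply h(0) = -8: A + \frac{1}{2} = -8 ⇒ A = - \frac{17}{2}.
So h(n) = - \frac{17 \cdot 3^{n}}{2} + 2 n + \frac{1}{2}.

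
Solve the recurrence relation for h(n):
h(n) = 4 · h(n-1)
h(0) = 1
Pure geometric recurrence with ratio 4.
By induction h(n) = h(0) · (4)^n = 4^{n}.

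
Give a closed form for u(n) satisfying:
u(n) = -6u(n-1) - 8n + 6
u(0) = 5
First-order linear with linear forcing.
Homogeneous solution: u_h(n) = A·(-6)^n.
Try particular u_p(n) = pn + q. Substituting:
  pn + q = -6(p(n-1) + q) - 8n + 6.
Matching the n-coefficient: p = -6p - 8 ⇒ p = - \frac{8}{7}.
Matching constants: q = 6p - 6q + 6 ⇒ q = - \frac{6}{49}.
General: u(n) = A·(-6)^n - \frac{8 n}{7} - \frac{6}{49}.
Apply u(0) = 5: A - \frac{6}{49} = 5 ⇒ A = \frac{251}{49}.
So u(n) = \frac{251 \left(-6\right)^{n}}{49} - \frac{8 n}{7} - \frac{6}{49}.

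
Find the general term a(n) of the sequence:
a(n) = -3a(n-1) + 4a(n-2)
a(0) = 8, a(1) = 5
Characteristic equation: x² + 3x - 4 = 0, which factors as (x - (-4))(x - (1)) = 0.
Roots r₁ = -4, r₂ = 1 (distinct).
General solution: a(n) = A·(-4)^n + B·(1)^n.
From a(0) = 8: A + B = 8.
From a(1) = 5: -4A + B = 5.
Solving: A = \frac{3}{5}, B = \frac{37}{5}.
So a(n) = \frac{3 \left(-4\right)^{n}}{5} + \frac{37}{5}.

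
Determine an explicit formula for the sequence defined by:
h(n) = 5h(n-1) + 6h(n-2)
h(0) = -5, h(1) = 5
Characteristic equation: x² - 5x - 6 = 0, which factors as (x - (6))(x - (-1)) = 0.
Roots r₁ = 6, r₂ = -1 (distinct).
General solution: h(n) = A·(6)^n + B·(-1)^n.
From h(0) = -5: A + B = -5.
From h(1) = 5: 6A - B = 5.
Solving: A = 0, B = -5.
So h(n) = - 5 \left(-1\right)^{n}.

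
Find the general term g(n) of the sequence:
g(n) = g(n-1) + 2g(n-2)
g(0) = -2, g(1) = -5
Characteristic equation: x² - x - 2 = 0, which factors as (x - (2))(x - (-1)) = 0.
Roots r₁ = 2, r₂ = -1 (distinct).
General solution: g(n) = A·(2)^n + B·(-1)^n.
From g(0) = -2: A + B = -2.
From g(1) = -5: 2A - B = -5.
Solving: A = - \frac{7}{3}, B = \frac{1}{3}.
So g(n) = \frac{\left(-1\right)^{n}}{3} - \frac{7 \cdot 2^{n}}{3}.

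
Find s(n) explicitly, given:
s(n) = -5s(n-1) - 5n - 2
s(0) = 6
First-order linear with linear forcing.
Homogeneous solution: s_h(n) = A·(-5)^n.
Try particular s_p(n) = pn + q. Substituting:
  pn + q = -5(p(n-1) + q) - 5n - 2.
Matching the n-coefficient: p = -5p - 5 ⇒ p = - \frac{5}{6}.
Matching constants: q = 5p - 5q - 2 ⇒ q = - \frac{37}{36}.
General: s(n) = A·(-5)^n - \frac{5 n}{6} - \frac{37}{36}.
Apply s(0) = 6: A - \frac{37}{36} = 6 ⇒ A = \frac{253}{36}.
So s(n) = \frac{253 \left(-5\right)^{n}}{36} - \frac{5 n}{6} - \frac{37}{36}.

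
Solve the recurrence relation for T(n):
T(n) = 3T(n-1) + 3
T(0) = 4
First-order linear non-homogeneous.
Homogeneous solution: T_h(n) = A·(3)^n.
Try constant particular solution T_p = K: K = 3K + 3 ⇒ K = - \frac{3}{2}.
General: T(n) = A·(3)^n - \frac{3}{2}.
Apply T(0) = 4: A - \frac{3}{2} = 4 ⇒ A = \frac{11}{2}.
So T(n) = \frac{11 \cdot 3^{n}}{2} - \frac{3}{2}.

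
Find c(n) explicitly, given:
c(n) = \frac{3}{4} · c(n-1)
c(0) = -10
Pure geometric recurrence with ratio \frac{3}{4}.
By induction c(n) = c(0) · (\frac{3}{4})^n = - 10 \left(\frac{3}{4}\right)^{n}.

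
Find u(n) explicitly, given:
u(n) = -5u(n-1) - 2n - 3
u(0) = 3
First-order linear with linear forcing.
Homogeneous solution: u_h(n) = A·(-5)^n.
Try particular u_p(n) = pn + q. Substituting:
  pn + q = -5(p(n-1) + q) - 2n - 3.
Matching the n-coefficient: p = -5p - 2 ⇒ p = - \frac{1}{3}.
Matching constants: q = 5p - 5q - 3 ⇒ q = - \frac{7}{9}.
General: u(n) = A·(-5)^n - \frac{n}{3} - \frac{7}{9}.
Apply u(0) = 3: A - \frac{7}{9} = 3 ⇒ A = \frac{34}{9}.
So u(n) = \frac{34 \left(-5\right)^{n}}{9} - \frac{n}{3} - \frac{7}{9}.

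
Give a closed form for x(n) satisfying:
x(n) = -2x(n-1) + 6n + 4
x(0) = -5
First-order linear with linear forcing.
Homogeneous solution: x_h(n) = A·(-2)^n.
Try particular x_p(n) = pn + q. Substituting:
  pn + q = -2(p(n-1) + q) + 6n + 4.
Matching the n-coefficient: p = -2p + 6 ⇒ p = 2.
Matching constants: q = 2p - 2q + 4 ⇒ q = \frac{8}{3}.
General: x(n) = A·(-2)^n + 2 n + \frac{8}{3}.
Apply x(0) = -5: A + \frac{8}{3} = -5 ⇒ A = - \frac{23}{3}.
So x(n) = - \frac{23 \left(-2\right)^{n}}{3} + 2 n + \frac{8}{3}.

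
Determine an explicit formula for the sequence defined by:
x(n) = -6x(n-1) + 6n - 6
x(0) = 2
First-order linear with linear forcing.
Homogeneous solution: x_h(n) = A·(-6)^n.
Try particular x_p(n) = pn + q. Substituting:
  pn + q = -6(p(n-1) + q) + 6n - 6.
Matching the n-coefficient: p = -6p + 6 ⇒ p = \frac{6}{7}.
Matching constants: q = 6p - 6q - 6 ⇒ q = - \frac{6}{49}.
General: x(n) = A·(-6)^n + \frac{6 n}{7} - \frac{6}{49}.
Apply x(0) = 2: A - \frac{6}{49} = 2 ⇒ A = \frac{104}{49}.
So x(n) = \frac{104 \left(-6\right)^{n}}{49} + \frac{6 n}{7} - \frac{6}{49}.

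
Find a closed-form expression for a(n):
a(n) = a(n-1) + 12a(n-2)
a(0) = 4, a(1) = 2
Characteristic equation: x² - x - 12 = 0, which factors as (x - (-3))(x - (4)) = 0.
Roots r₁ = -3, r₂ = 4 (distinct).
General solution: a(n) = A·(-3)^n + B·(4)^n.
From a(0) = 4: A + B = 4.
From a(1) = 2: -3A + 4B = 2.
Solving: A = 2, B = 2.
So a(n) = 2 \left(-3\right)^{n} + 2 \cdot 4^{n}.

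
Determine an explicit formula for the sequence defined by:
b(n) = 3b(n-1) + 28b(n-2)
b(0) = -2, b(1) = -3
Characteristic equation: x² - 3x - 28 = 0, which factors as (x - (-4))(x - (7)) = 0.
Roots r₁ = -4, r₂ = 7 (distinct).
General solution: b(n) = A·(-4)^n + B·(7)^n.
From b(0) = -2: A + B = -2.
From b(1) = -3: -4A + 7B = -3.
Solving: A = -1, B = -1.
So b(n) = - \left(-4\right)^{n} - 7^{n}.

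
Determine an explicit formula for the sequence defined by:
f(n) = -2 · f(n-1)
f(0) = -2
Pure geometric recurrence with ratio -2.
By induction f(n) = f(0) · (-2)^n = - 2 \left(-2\right)^{n}.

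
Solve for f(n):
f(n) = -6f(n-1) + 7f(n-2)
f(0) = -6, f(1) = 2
Characteristic equation: x² + 6x - 7 = 0, which factors as (x - (1))(x - (-7)) = 0.
Roots r₁ = 1, r₂ = -7 (distinct).
General solution: f(n) = A·(1)^n + B·(-7)^n.
From f(0) = -6: A + B = -6.
From f(1) = 2: A - 7B = 2.
Solving: A = -5, B = -1.
So f(n) = - \left(-7\right)^{n} - 5.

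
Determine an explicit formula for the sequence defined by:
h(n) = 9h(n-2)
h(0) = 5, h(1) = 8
Characteristic equation: x² - 9 = 0, which factors as (x - (-3))(x - (3)) = 0.
Roots r₁ = -3, r₂ = 3 (distinct).
General solution: h(n) = A·(-3)^n + B·(3)^n.
From h(0) = 5: A + B = 5.
From h(1) = 8: -3A + 3B = 8.
Solving: A = \frac{7}{6}, B = \frac{23}{6}.
So h(n) = \frac{7 \left(-3\right)^{n}}{6} + \frac{23 \cdot 3^{n}}{6}.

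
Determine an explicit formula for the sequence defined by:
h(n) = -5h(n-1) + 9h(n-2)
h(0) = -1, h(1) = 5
Characteristic equation: x² + 5x - 9 = 0.
Discriminant Δ = (-5)² + 4·(9) = 61.
Roots r₁,₂ = (-5 ± √61)/2, so r₁ = - \frac{5}{2} + \frac{\sqrt{61}}{2}, r₂ = - \frac{\sqrt{61}}{2} - \frac{5}{2}.
General solution: h(n) = A·r₁^n + B·r₂^n.
From the initial conditions, A + B = -1 and r₁A + r₂B = 5.
Since r₁ - r₂ = √61: A = (5 - (-1)r₂)/√61 = - \frac{1}{2} + \frac{5 \sqrt{61}}{122}, and B = -1 - A = - \frac{1}{2} - \frac{5 \sqrt{61}}{122}.
So h(n) = \left(- \frac{1}{2} + \frac{5 \sqrt{61}}{122}\right)\left(- \frac{5}{2} + \frac{\sqrt{61}}{2}\right)^n + \left(- \frac{1}{2} - \frac{5 \sqrt{61}}{122}\right)\left(- \frac{\sqrt{61}}{2} - \frac{5}{2}\right)^n.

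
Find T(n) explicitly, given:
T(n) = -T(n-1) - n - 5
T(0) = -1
First-order linear with linear forcing.
Homogeneous solution: T_h(n) = A·(-1)^n.
Try particular T_p(n) = pn + q. Substituting:
  pn + q = -(p(n-1) + q) - n - 5.
Matching the n-coefficient: p = -p - 1 ⇒ p = - \frac{1}{2}.
Matching constants: q = p - q - 5 ⇒ q = - \frac{11}{4}.
General: T(n) = A·(-1)^n - \frac{n}{2} - \frac{11}{4}.
Apply T(0) = -1: A - \frac{11}{4} = -1 ⇒ A = \frac{7}{4}.
So T(n) = \frac{7 \left(-1\right)^{n}}{4} - \frac{n}{2} - \frac{11}{4}.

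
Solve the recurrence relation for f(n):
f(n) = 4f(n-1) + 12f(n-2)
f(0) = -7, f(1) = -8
Characteristic equation: x² - 4x - 12 = 0, which factors as (x - (6))(x - (-2)) = 0.
Roots r₁ = 6, r₂ = -2 (distinct).
General solution: f(n) = A·(6)^n + B·(-2)^n.
From f(0) = -7: A + B = -7.
From f(1) = -8: 6A - 2B = -8.
Solving: A = - \frac{11}{4}, B = - \frac{17}{4}.
So f(n) = - \frac{17 \left(-2\right)^{n}}{4} - \frac{11 \cdot 6^{n}}{4}.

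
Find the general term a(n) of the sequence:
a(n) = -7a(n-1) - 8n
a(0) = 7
First-order linear with linear forcing.
Homogeneous solution: a_h(n) = A·(-7)^n.
Try particular a_p(n) = pn + q. Substituting:
  pn + q = -7(p(n-1) + q) - 8n.
Matching the n-coefficient: p = -7p - 8 ⇒ p = -1.
Matching constants: q = 7p - 7q ⇒ q = - \frac{7}{8}.
General: a(n) = A·(-7)^n - n - \frac{7}{8}.
Apply a(0) = 7: A - \frac{7}{8} = 7 ⇒ A = \frac{63}{8}.
So a(n) = \frac{63 \left(-7\right)^{n}}{8} - n - \frac{7}{8}.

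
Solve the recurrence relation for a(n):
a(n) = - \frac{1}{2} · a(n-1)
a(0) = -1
Pure geometric recurrence with ratio - \frac{1}{2}.
By induction a(n) = a(0) · (- \frac{1}{2})^n = - \left(- \frac{1}{2}\right)^{n}.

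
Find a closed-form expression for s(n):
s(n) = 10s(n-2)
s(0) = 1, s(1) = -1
Characteristic equation: x² - 10 = 0.
Discriminant Δ = (0)² + 4·(10) = 40.
Roots r₁,₂ = (0 ± √40)/2, so r₁ = \sqrt{10}, r₂ = - \sqrt{10}.
General solution: s(n) = A·r₁^n + B·r₂^n.
From the initial conditions, A + B = 1 and r₁A + r₂B = -1.
Since r₁ - r₂ = √40: A = (-1 - (1)r₂)/√40 = \frac{1}{2} - \frac{\sqrt{10}}{20}, and B = 1 - A = \frac{\sqrt{10}}{20} + \frac{1}{2}.
So s(n) = \left(\frac{1}{2} - \frac{\sqrt{10}}{20}\right)\left(\sqrt{10}\right)^n + \left(\frac{\sqrt{10}}{20} + \frac{1}{2}\right)\left(- \sqrt{10}\right)^n.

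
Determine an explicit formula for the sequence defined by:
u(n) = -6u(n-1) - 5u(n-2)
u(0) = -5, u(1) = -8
Characteristic equation: x² + 6x + 5 = 0, which factors as (x - (-5))(x - (-1)) = 0.
Roots r₁ = -5, r₂ = -1 (distinct).
General solution: u(n) = A·(-5)^n + B·(-1)^n.
From u(0) = -5: A + B = -5.
From u(1) = -8: -5A - B = -8.
Solving: A = \frac{13}{4}, B = - \frac{33}{4}.
So u(n) = - \frac{33 \left(-1\right)^{n}}{4} + \frac{13 \left(-5\right)^{n}}{4}.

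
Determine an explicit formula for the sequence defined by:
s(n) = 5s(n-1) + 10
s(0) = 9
First-order linear non-homogeneous.
Homogeneous solution: s_h(n) = A·(5)^n.
Try constant particular solution s_p = K: K = 5K + 10 ⇒ K = - \frac{5}{2}.
General: s(n) = A·(5)^n - \frac{5}{2}.
Apply s(0) = 9: A - \frac{5}{2} = 9 ⇒ A = \frac{23}{2}.
So s(n) = \frac{23 \cdot 5^{n}}{2} - \frac{5}{2}.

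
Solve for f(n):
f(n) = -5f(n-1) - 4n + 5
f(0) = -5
First-order linear with linear forcing.
Homogeneous solution: f_h(n) = A·(-5)^n.
Try particular f_p(n) = pn + q. Substituting:
  pn + q = -5(p(n-1) + q) - 4n + 5.
Matching the n-coefficient: p = -5p - 4 ⇒ p = - \frac{2}{3}.
Matching constants: q = 5p - 5q + 5 ⇒ q = \frac{5}{18}.
General: f(n) = A·(-5)^n - \frac{2 n}{3} + \frac{5}{18}.
Apply f(0) = -5: A + \frac{5}{18} = -5 ⇒ A = - \frac{95}{18}.
So f(n) = - \frac{95 \left(-5\right)^{n}}{18} - \frac{2 n}{3} + \frac{5}{18}.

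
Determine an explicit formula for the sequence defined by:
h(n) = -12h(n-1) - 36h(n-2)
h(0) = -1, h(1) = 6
Characteristic equation: x² + 12x + 36 = 0, which is (x - (-6))².
Repeated root r = -6.
General solution: h(n) = (A + Bn)·(-6)^n.
From h(0) = -1: A = -1.
From h(1) = 6: (A + B)·(-6) = 6 ⇒ B = 0.
So h(n) = \left(-1\right) \cdot (-6)^n.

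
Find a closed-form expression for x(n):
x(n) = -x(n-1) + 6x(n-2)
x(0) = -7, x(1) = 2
Characteristic equation: x² + x - 6 = 0, which factors as (x - (-3))(x - (2)) = 0.
Roots r₁ = -3, r₂ = 2 (distinct).
General solution: x(n) = A·(-3)^n + B·(2)^n.
From x(0) = -7: A + B = -7.
From x(1) = 2: -3A + 2B = 2.
Solving: A = - \frac{16}{5}, B = - \frac{19}{5}.
So x(n) = - \frac{16 \left(-3\right)^{n}}{5} - \frac{19 \cdot 2^{n}}{5}.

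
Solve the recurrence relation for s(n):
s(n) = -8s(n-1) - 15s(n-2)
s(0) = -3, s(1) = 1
Characteristic equation: x² + 8x + 15 = 0, which factors as (x - (-3))(x - (-5)) = 0.
Roots r₁ = -3, r₂ = -5 (distinct).
General solution: s(n) = A·(-3)^n + B·(-5)^n.
From s(0) = -3: A + B = -3.
From s(1) = 1: -3A - 5B = 1.
Solving: A = -7, B = 4.
So s(n) = - 7 \left(-3\right)^{n} + 4 \left(-5\right)^{n}.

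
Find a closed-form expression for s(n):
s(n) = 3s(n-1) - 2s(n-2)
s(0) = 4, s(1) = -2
Characteristic equation: x² - 3x + 2 = 0, which factors as (x - (1))(x - (2)) = 0.
Roots r₁ = 1, r₂ = 2 (distinct).
General solution: s(n) = A·(1)^n + B·(2)^n.
From s(0) = 4: A + B = 4.
From s(1) = -2: A + 2B = -2.
Solving: A = 10, B = -6.
So s(n) = 10 - 6 \cdot 2^{n}.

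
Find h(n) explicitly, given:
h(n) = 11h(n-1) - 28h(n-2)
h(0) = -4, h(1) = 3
Characteristic equation: x² - 11x + 28 = 0, which factors as (x - (7))(x - (4)) = 0.
Roots r₁ = 7, r₂ = 4 (distinct).
General solution: h(n) = A·(7)^n + B·(4)^n.
From h(0) = -4: A + B = -4.
From h(1) = 3: 7A + 4B = 3.
Solving: A = \frac{19}{3}, B = - \frac{31}{3}.
So h(n) = - \frac{31 \cdot 4^{n}}{3} + \frac{19 \cdot 7^{n}}{3}.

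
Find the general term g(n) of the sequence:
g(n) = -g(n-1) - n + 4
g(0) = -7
First-order linear with linear forcing.
Homogeneous solution: g_h(n) = A·(-1)^n.
Try particular g_p(n) = pn + q. Substituting:
  pn + q = -(p(n-1) + q) - n + 4.
Matching the n-coefficient: p = -p - 1 ⇒ p = - \frac{1}{2}.
Matching constants: q = p - q + 4 ⇒ q = \frac{7}{4}.
General: g(n) = A·(-1)^n - \frac{n}{2} + \frac{7}{4}.
Apply g(0) = -7: A + \frac{7}{4} = -7 ⇒ A = - \frac{35}{4}.
So g(n) = - \frac{35 \left(-1\right)^{n}}{4} - \frac{n}{2} + \frac{7}{4}.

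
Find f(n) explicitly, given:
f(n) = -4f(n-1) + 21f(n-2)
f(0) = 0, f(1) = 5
Characteristic equation: x² + 4x - 21 = 0, which factors as (x - (-7))(x - (3)) = 0.
Roots r₁ = -7, r₂ = 3 (distinct).
General solution: f(n) = A·(-7)^n + B·(3)^n.
From f(0) = 0: A + B = 0.
From f(1) = 5: -7A + 3B = 5.
Solving: A = - \frac{1}{2}, B = \frac{1}{2}.
So f(n) = - \frac{\left(-7\right)^{n}}{2} + \frac{3^{n}}{2}.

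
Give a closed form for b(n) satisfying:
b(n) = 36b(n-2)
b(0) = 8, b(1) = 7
Characteristic equation: x² - 36 = 0, which factors as (x - (-6))(x - (6)) = 0.
Roots r₁ = -6, r₂ = 6 (distinct).
General solution: b(n) = A·(-6)^n + B·(6)^n.
From b(0) = 8: A + B = 8.
From b(1) = 7: -6A + 6B = 7.
Solving: A = \frac{41}{12}, B = \frac{55}{12}.
So b(n) = \frac{41 \left(-6\right)^{n}}{12} + \frac{55 \cdot 6^{n}}{12}.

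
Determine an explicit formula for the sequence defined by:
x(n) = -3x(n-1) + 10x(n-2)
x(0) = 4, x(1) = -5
Characteristic equation: x² + 3x - 10 = 0, which factors as (x - (2))(x - (-5)) = 0.
Roots r₁ = 2, r₂ = -5 (distinct).
General solution: x(n) = A·(2)^n + B·(-5)^n.
From x(0) = 4: A + B = 4.
From x(1) = -5: 2A - 5B = -5.
Solving: A = \frac{15}{7}, B = \frac{13}{7}.
So x(n) = \frac{13 \left(-5\right)^{n}}{7} + \frac{15 \cdot 2^{n}}{7}.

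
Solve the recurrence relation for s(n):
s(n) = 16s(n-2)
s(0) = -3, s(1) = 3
Characteristic equation: x² - 16 = 0, which factors as (x - (-4))(x - (4)) = 0.
Roots r₁ = -4, r₂ = 4 (distinct).
General solution: s(n) = A·(-4)^n + B·(4)^n.
From s(0) = -3: A + B = -3.
From s(1) = 3: -4A + 4B = 3.
Solving: A = - \frac{15}{8}, B = - \frac{9}{8}.
So s(n) = - \frac{15 \left(-4\right)^{n}}{8} - \frac{9 \cdot 4^{n}}{8}.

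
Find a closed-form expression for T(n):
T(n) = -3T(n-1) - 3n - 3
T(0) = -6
First-order linear with linear forcing.
Homogeneous solution: T_h(n) = A·(-3)^n.
Try particular T_p(n) = pn + q. Substituting:
  pn + q = -3(p(n-1) + q) - 3n - 3.
Matching the n-coefficient: p = -3p - 3 ⇒ p = - \frac{3}{4}.
Matching constants: q = 3p - 3q - 3 ⇒ q = - \frac{21}{16}.
General: T(n) = A·(-3)^n - \frac{3 n}{4} - \frac{21}{16}.
Apply T(0) = -6: A - \frac{21}{16} = -6 ⇒ A = - \frac{75}{16}.
So T(n) = - \frac{75 \left(-3\right)^{n}}{16} - \frac{3 n}{4} - \frac{21}{16}.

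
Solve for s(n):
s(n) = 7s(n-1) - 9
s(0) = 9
First-order linear non-homogeneous.
Homogeneous solution: s_h(n) = A·(7)^n.
Try constant particular solution s_p = K: K = 7K - 9 ⇒ K = \frac{3}{2}.
General: s(n) = A·(7)^n + \frac{3}{2}.
Apply s(0) = 9: A + \frac{3}{2} = 9 ⇒ A = \frac{15}{2}.
So s(n) = \frac{15 \cdot 7^{n}}{2} + \frac{3}{2}.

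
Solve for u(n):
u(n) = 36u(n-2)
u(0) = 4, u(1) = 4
Characteristic equation: x² - 36 = 0, which factors as (x - (-6))(x - (6)) = 0.
Roots r₁ = -6, r₂ = 6 (distinct).
General solution: u(n) = A·(-6)^n + B·(6)^n.
From u(0) = 4: A + B = 4.
From u(1) = 4: -6A + 6B = 4.
Solving: A = \frac{5}{3}, B = \frac{7}{3}.
So u(n) = \frac{5 \left(-6\right)^{n}}{3} + \frac{7 \cdot 6^{n}}{3}.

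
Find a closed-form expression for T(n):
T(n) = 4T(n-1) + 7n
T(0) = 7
First-order linear with linear forcing.
Homogeneous solution: T_h(n) = A·(4)^n.
Try particular T_p(n) = pn + q. Substituting:
  pn + q = 4(p(n-1) + q) + 7n.
Matching the n-coefficient: p = 4p + 7 ⇒ p = - \frac{7}{3}.
Matching constants: q = -4p + 4q ⇒ q = - \frac{28}{9}.
General: T(n) = A·(4)^n - \frac{7 n}{3} - \frac{28}{9}.
Apply T(0) = 7: A - \frac{28}{9} = 7 ⇒ A = \frac{91}{9}.
So T(n) = \frac{91 \cdot 4^{n}}{9} - \frac{7 n}{3} - \frac{28}{9}.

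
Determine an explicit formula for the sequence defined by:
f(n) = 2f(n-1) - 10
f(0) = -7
First-order linear non-homogeneous.
Homogeneous solution: f_h(n) = A·(2)^n.
Try constant particular solution f_p = K: K = 2K - 10 ⇒ K = 10.
General: f(n) = A·(2)^n + 10.
Apply f(0) = -7: A + 10 = -7 ⇒ A = -17.
So f(n) = 10 - 17 \cdot 2^{n}.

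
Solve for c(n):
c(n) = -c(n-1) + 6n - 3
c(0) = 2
First-order linear with linear forcing.
Homogeneous solution: c_h(n) = A·(-1)^n.
Try particular c_p(n) = pn + q. Substituting:
  pn + q = -(p(n-1) + q) + 6n - 3.
Matching the n-coefficient: p = -p + 6 ⇒ p = 3.
Matching constants: q = p - q - 3 ⇒ q = 0.
General: c(n) = A·(-1)^n + 3 n + 0.
Apply c(0) = 2: A + 0 = 2 ⇒ A = 2.
So c(n) = 2 \left(-1\right)^{n} + 3 n.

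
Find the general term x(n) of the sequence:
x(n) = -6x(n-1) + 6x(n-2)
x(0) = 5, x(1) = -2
Characteristic equation: x² + 6x - 6 = 0.
Discriminant Δ = (-6)² + 4·(6) = 60.
Roots r₁,₂ = (-6 ± √60)/2, so r₁ = -3 + \sqrt{15}, r₂ = - \sqrt{15} - 3.
General solution: x(n) = A·r₁^n + B·r₂^n.
From the initial conditions, A + B = 5 and r₁A + r₂B = -2.
Since r₁ - r₂ = √60: A = (-2 - (5)r₂)/√60 = \frac{13 \sqrt{15}}{30} + \frac{5}{2}, and B = 5 - A = \frac{5}{2} - \frac{13 \sqrt{15}}{30}.
So x(n) = \left(\frac{13 \sqrt{15}}{30} + \frac{5}{2}\right)\left(-3 + \sqrt{15}\right)^n + \left(\frac{5}{2} - \frac{13 \sqrt{15}}{30}\right)\left(- \sqrt{15} - 3\right)^n.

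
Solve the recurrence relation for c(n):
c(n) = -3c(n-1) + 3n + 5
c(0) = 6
First-order linear with linear forcing.
Homogeneous solution: c_h(n) = A·(-3)^n.
Try particular c_p(n) = pn + q. Substituting:
  pn + q = -3(p(n-1) + q) + 3n + 5.
Matching the n-coefficient: p = -3p + 3 ⇒ p = \frac{3}{4}.
Matching constants: q = 3p - 3q + 5 ⇒ q = \frac{29}{16}.
General: c(n) = A·(-3)^n + \frac{3 n}{4} + \frac{29}{16}.
Apply c(0) = 6: A + \frac{29}{16} = 6 ⇒ A = \frac{67}{16}.
So c(n) = \frac{67 \left(-3\right)^{n}}{16} + \frac{3 n}{4} + \frac{29}{16}.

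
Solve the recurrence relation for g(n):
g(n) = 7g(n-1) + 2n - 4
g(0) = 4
First-order linear with linear forcing.
Homogeneous solution: g_h(n) = A·(7)^n.
Try particular g_p(n) = pn + q. Substituting:
  pn + q = 7(p(n-1) + q) + 2n - 4.
Matching the n-coefficient: p = 7p + 2 ⇒ p = - \frac{1}{3}.
Matching constants: q = -7p + 7q - 4 ⇒ q = \frac{5}{18}.
General: g(n) = A·(7)^n - \frac{n}{3} + \frac{5}{18}.
Apply g(0) = 4: A + \frac{5}{18} = 4 ⇒ A = \frac{67}{18}.
So g(n) = \frac{67 \cdot 7^{n}}{18} - \frac{n}{3} + \frac{5}{18}.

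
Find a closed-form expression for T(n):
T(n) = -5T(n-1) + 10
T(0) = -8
First-order linear non-homogeneous.
Homogeneous solution: T_h(n) = A·(-5)^n.
Try constant particular solution T_p = K: K = -5K + 10 ⇒ K = \frac{5}{3}.
General: T(n) = A·(-5)^n + \frac{5}{3}.
Apply T(0) = -8: A + \frac{5}{3} = -8 ⇒ A = - \frac{29}{3}.
So T(n) = \frac{5}{3} - \frac{29 \left(-5\right)^{n}}{3}.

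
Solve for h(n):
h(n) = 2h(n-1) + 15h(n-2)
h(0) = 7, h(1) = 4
Characteristic equation: x² - 2x - 15 = 0, which factors as (x - (5))(x - (-3)) = 0.
Roots r₁ = 5, r₂ = -3 (distinct).
General solution: h(n) = A·(5)^n + B·(-3)^n.
From h(0) = 7: A + B = 7.
From h(1) = 4: 5A - 3B = 4.
Solving: A = \frac{25}{8}, B = \frac{31}{8}.
So h(n) = \frac{31 \left(-3\right)^{n}}{8} + \frac{25 \cdot 5^{n}}{8}.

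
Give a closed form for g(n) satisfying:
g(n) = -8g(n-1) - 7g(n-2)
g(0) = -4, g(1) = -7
Characteristic equation: x² + 8x + 7 = 0, which factors as (x - (-7))(x - (-1)) = 0.
Roots r₁ = -7, r₂ = -1 (distinct).
General solution: g(n) = A·(-7)^n + B·(-1)^n.
From g(0) = -4: A + B = -4.
From g(1) = -7: -7A - B = -7.
Solving: A = \frac{11}{6}, B = - \frac{35}{6}.
So g(n) = - \frac{35 \left(-1\right)^{n}}{6} + \frac{11 \left(-7\right)^{n}}{6}.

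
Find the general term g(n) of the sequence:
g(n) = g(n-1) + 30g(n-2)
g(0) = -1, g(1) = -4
Characteristic equation: x² - x - 30 = 0, which factors as (x - (6))(x - (-5)) = 0.
Roots r₁ = 6, r₂ = -5 (distinct).
General solution: g(n) = A·(6)^n + B·(-5)^n.
From g(0) = -1: A + B = -1.
From g(1) = -4: 6A - 5B = -4.
Solving: A = - \frac{9}{11}, B = - \frac{2}{11}.
So g(n) = - \frac{2 \left(-5\right)^{n}}{11} - \frac{9 \cdot 6^{n}}{11}.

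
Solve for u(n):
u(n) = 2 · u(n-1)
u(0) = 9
Pure geometric recurrence with ratio 2.
By induction u(n) = u(0) · (2)^n = 9 \cdot 2^{n}.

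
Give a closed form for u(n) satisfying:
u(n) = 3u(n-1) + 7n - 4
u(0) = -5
First-order linear with linear forcing.
Homogeneous solution: u_h(n) = A·(3)^n.
Try particular u_p(n) = pn + q. Substituting:
  pn + q = 3(p(n-1) + q) + 7n - 4.
Matching the n-coefficient: p = 3p + 7 ⇒ p = - \frac{7}{2}.
Matching constants: q = -3p + 3q - 4 ⇒ q = - \frac{13}{4}.
General: u(n) = A·(3)^n - \frac{7 n}{2} - \frac{13}{4}.
Apply u(0) = -5: A - \frac{13}{4} = -5 ⇒ A = - \frac{7}{4}.
So u(n) = - \frac{7 \cdot 3^{n}}{4} - \frac{7 n}{2} - \frac{13}{4}.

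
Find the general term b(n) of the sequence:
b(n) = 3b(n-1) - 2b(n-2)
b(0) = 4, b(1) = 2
Characteristic equation: x² - 3x + 2 = 0, which factors as (x - (1))(x - (2)) = 0.
Roots r₁ = 1, r₂ = 2 (distinct).
General solution: b(n) = A·(1)^n + B·(2)^n.
From b(0) = 4: A + B = 4.
From b(1) = 2: A + 2B = 2.
Solving: A = 6, B = -2.
So b(n) = 6 - 2 \cdot 2^{n}.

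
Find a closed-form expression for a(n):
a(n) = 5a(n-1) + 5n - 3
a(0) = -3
First-order linear with linear forcing.
Homogeneous solution: a_h(n) = A·(5)^n.
Try particular a_p(n) = pn + q. Substituting:
  pn + q = 5(p(n-1) + q) + 5n - 3.
Matching the n-coefficient: p = 5p + 5 ⇒ p = - \frac{5}{4}.
Matching constants: q = -5p + 5q - 3 ⇒ q = - \frac{13}{16}.
General: a(n) = A·(5)^n - \frac{5 n}{4} - \frac{13}{16}.
Apply a(0) = -3: A - \frac{13}{16} = -3 ⇒ A = - \frac{35}{16}.
So a(n) = - \frac{35 \cdot 5^{n}}{16} - \frac{5 n}{4} - \frac{13}{16}.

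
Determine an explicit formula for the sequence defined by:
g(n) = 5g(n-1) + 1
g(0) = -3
First-order linear non-homogeneous.
Homogeneous solution: g_h(n) = A·(5)^n.
Try constant particular solution g_p = K: K = 5K + 1 ⇒ K = - \frac{1}{4}.
General: g(n) = A·(5)^n - \frac{1}{4}.
Apply g(0) = -3: A - \frac{1}{4} = -3 ⇒ A = - \frac{11}{4}.
So g(n) = - \frac{11 \cdot 5^{n}}{4} - \frac{1}{4}.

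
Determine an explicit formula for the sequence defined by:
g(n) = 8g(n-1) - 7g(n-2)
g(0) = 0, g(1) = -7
Characteristic equation: x² - 8x + 7 = 0, which factors as (x - (7))(x - (1)) = 0.
Roots r₁ = 7, r₂ = 1 (distinct).
General solution: g(n) = A·(7)^n + B·(1)^n.
From g(0) = 0: A + B = 0.
From g(1) = -7: 7A + B = -7.
Solving: A = - \frac{7}{6}, B = \frac{7}{6}.
So g(n) = \frac{7}{6} - \frac{7 \cdot 7^{n}}{6}.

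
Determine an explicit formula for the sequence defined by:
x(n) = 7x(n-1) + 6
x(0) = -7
First-order linear non-homogeneous.
Homogeneous solution: x_h(n) = A·(7)^n.
Try constant particular solution x_p = K: K = 7K + 6 ⇒ K = -1.
General: x(n) = A·(7)^n - 1.
Apply x(0) = -7: A - 1 = -7 ⇒ A = -6.
So x(n) = - 6 \cdot 7^{n} - 1.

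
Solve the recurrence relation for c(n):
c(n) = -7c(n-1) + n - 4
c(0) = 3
First-order linear with linear forcing.
Homogeneous solution: c_h(n) = A·(-7)^n.
Try particular c_p(n) = pn + q. Substituting:
  pn + q = -7(p(n-1) + q) + n - 4.
Matching the n-coefficient: p = -7p + 1 ⇒ p = \frac{1}{8}.
Matching constants: q = 7p - 7q - 4 ⇒ q = - \frac{25}{64}.
General: c(n) = A·(-7)^n + \frac{n}{8} - \frac{25}{64}.
Apply c(0) = 3: A - \frac{25}{64} = 3 ⇒ A = \frac{217}{64}.
So c(n) = \frac{217 \left(-7\right)^{n}}{64} + \frac{n}{8} - \frac{25}{64}.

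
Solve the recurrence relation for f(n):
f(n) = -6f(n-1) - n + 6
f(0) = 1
First-order linear with linear forcing.
Homogeneous solution: f_h(n) = A·(-6)^n.
Try particular f_p(n) = pn + q. Substituting:
  pn + q = -6(p(n-1) + q) - n + 6.
Matching the n-coefficient: p = -6p - 1 ⇒ p = - \frac{1}{7}.
Matching constants: q = 6p - 6q + 6 ⇒ q = \frac{36}{49}.
General: f(n) = A·(-6)^n - \frac{n}{7} + \frac{36}{49}.
Apply f(0) = 1: A + \frac{36}{49} = 1 ⇒ A = \frac{13}{49}.
So f(n) = \frac{13 \left(-6\right)^{n}}{49} - \frac{n}{7} + \frac{36}{49}.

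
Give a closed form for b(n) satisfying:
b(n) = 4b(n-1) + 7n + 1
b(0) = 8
First-order linear with linear forcing.
Homogeneous solution: b_h(n) = A·(4)^n.
Try particular b_p(n) = pn + q. Substituting:
  pn + q = 4(p(n-1) + q) + 7n + 1.
Matching the n-coefficient: p = 4p + 7 ⇒ p = - \frac{7}{3}.
Matching constants: q = -4p + 4q + 1 ⇒ q = - \frac{31}{9}.
General: b(n) = A·(4)^n - \frac{7 n}{3} - \frac{31}{9}.
Apply b(0) = 8: A - \frac{31}{9} = 8 ⇒ A = \frac{103}{9}.
So b(n) = \frac{103 \cdot 4^{n}}{9} - \frac{7 n}{3} - \frac{31}{9}.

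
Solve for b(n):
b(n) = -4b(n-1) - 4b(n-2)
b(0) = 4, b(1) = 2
Characteristic equation: x² + 4x + 4 = 0, which is (x - (-2))².
Repeated root r = -2.
General solution: b(n) = (A + Bn)·(-2)^n.
From b(0) = 4: A = 4.
From b(1) = 2: (A + B)·(-2) = 2 ⇒ B = -5.
So b(n) = \left(4 - 5 n\right) \cdot (-2)^n.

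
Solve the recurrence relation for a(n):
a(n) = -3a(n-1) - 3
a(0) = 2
First-order linear non-homogeneous.
Homogeneous solution: a_h(n) = A·(-3)^n.
Try constant particular solution a_p = K: K = -3K - 3 ⇒ K = - \frac{3}{4}.
General: a(n) = A·(-3)^n - \frac{3}{4}.
Apply a(0) = 2: A - \frac{3}{4} = 2 ⇒ A = \frac{11}{4}.
So a(n) = \frac{11 \left(-3\right)^{n}}{4} - \frac{3}{4}.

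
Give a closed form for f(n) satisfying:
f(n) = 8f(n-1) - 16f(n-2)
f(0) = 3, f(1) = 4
Characteristic equation: x² - 8x + 16 = 0, which is (x - (4))².
Repeated root r = 4.
General solution: f(n) = (A + Bn)·(4)^n.
From f(0) = 3: A = 3.
From f(1) = 4: (A + B)·(4) = 4 ⇒ B = -2.
So f(n) = \left(3 - 2 n\right) \cdot (4)^n.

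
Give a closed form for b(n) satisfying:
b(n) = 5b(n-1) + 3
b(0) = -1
First-order linear non-homogeneous.
Homogeneous solution: b_h(n) = A·(5)^n.
Try constant particular solution b_p = K: K = 5K + 3 ⇒ K = - \frac{3}{4}.
General: b(n) = A·(5)^n - \frac{3}{4}.
Apply b(0) = -1: A - \frac{3}{4} = -1 ⇒ A = - \frac{1}{4}.
So b(n) = - \frac{5^{n}}{4} - \frac{3}{4}.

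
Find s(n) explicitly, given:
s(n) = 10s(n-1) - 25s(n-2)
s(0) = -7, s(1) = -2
Characteristic equation: x² - 10x + 25 = 0, which is (x - (5))².
Repeated root r = 5.
General solution: s(n) = (A + Bn)·(5)^n.
From s(0) = -7: A = -7.
From s(1) = -2: (A + B)·(5) = -2 ⇒ B = \frac{33}{5}.
So s(n) = \left(\frac{33 n}{5} - 7\right) \cdot (5)^n.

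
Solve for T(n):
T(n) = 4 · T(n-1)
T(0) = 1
Pure geometric recurrence with ratio 4.
By induction T(n) = T(0) · (4)^n = 4^{n}.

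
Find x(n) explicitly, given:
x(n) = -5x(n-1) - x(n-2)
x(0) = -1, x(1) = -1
Characteristic equation: x² + 5x + 1 = 0.
Discriminant Δ = (-5)² + 4·(-1) = 21.
Roots r₁,₂ = (-5 ± √21)/2, so r₁ = - \frac{5}{2} + \frac{\sqrt{21}}{2}, r₂ = - \frac{5}{2} - \frac{\sqrt{21}}{2}.
General solution: x(n) = A·r₁^n + B·r₂^n.
From the initial conditions, A + B = -1 and r₁A + r₂B = -1.
Since r₁ - r₂ = √21: A = (-1 - (-1)r₂)/√21 = - \frac{\sqrt{21}}{6} - \frac{1}{2}, and B = -1 - A = - \frac{1}{2} + \frac{\sqrt{21}}{6}.
So x(n) = \left(- \frac{\sqrt{21}}{6} - \frac{1}{2}\right)\left(- \frac{5}{2} + \frac{\sqrt{21}}{2}\right)^n + \left(- \frac{1}{2} + \frac{\sqrt{21}}{6}\right)\left(- \frac{5}{2} - \frac{\sqrt{21}}{2}\right)^n.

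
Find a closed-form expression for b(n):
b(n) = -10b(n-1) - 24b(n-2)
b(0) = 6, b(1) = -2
Characteristic equation: x² + 10x + 24 = 0, which factors as (x - (-4))(x - (-6)) = 0.
Roots r₁ = -4, r₂ = -6 (distinct).
General solution: b(n) = A·(-4)^n + B·(-6)^n.
From b(0) = 6: A + B = 6.
From b(1) = -2: -4A - 6B = -2.
Solving: A = 17, B = -11.
So b(n) = 17 \left(-4\right)^{n} - 11 \left(-6\right)^{n}.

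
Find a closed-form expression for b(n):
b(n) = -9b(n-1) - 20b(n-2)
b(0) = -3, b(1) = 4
Characteristic equation: x² + 9x + 20 = 0, which factors as (x - (-4))(x - (-5)) = 0.
Roots r₁ = -4, r₂ = -5 (distinct).
General solution: b(n) = A·(-4)^n + B·(-5)^n.
From b(0) = -3: A + B = -3.
From b(1) = 4: -4A - 5B = 4.
Solving: A = -11, B = 8.
So b(n) = - 11 \left(-4\right)^{n} + 8 \left(-5\right)^{n}.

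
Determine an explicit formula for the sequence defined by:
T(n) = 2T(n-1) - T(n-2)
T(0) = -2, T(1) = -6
Characteristic equation: x² - 2x + 1 = 0, which is (x - (1))².
Repeated root r = 1.
General solution: T(n) = (A + Bn)·(1)^n.
From T(0) = -2: A = -2.
From T(1) = -6: (A + B)·(1) = -6 ⇒ B = -4.
So T(n) = \left(- 4 n - 2\right) \cdot (1)^n.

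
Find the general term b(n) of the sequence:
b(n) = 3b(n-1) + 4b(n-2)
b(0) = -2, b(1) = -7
Characteristic equation: x² - 3x - 4 = 0, which factors as (x - (4))(x - (-1)) = 0.
Roots r₁ = 4, r₂ = -1 (distinct).
General solution: b(n) = A·(4)^n + B·(-1)^n.
From b(0) = -2: A + B = -2.
From b(1) = -7: 4A - B = -7.
Solving: A = - \frac{9}{5}, B = - \frac{1}{5}.
So b(n) = - \frac{\left(-1\right)^{n}}{5} - \frac{9 \cdot 4^{n}}{5}.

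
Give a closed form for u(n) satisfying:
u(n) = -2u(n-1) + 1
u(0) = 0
First-order linear non-homogeneous.
Homogeneous solution: u_h(n) = A·(-2)^n.
Try constant particular solution u_p = K: K = -2K + 1 ⇒ K = \frac{1}{3}.
General: u(n) = A·(-2)^n + \frac{1}{3}.
Apply u(0) = 0: A + \frac{1}{3} = 0 ⇒ A = - \frac{1}{3}.
So u(n) = \frac{1}{3} - \frac{\left(-2\right)^{n}}{3}.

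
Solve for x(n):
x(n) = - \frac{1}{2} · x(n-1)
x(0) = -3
Pure geometric recurrence with ratio - \frac{1}{2}.
By induction x(n) = x(0) · (- \frac{1}{2})^n = - 3 \left(- \frac{1}{2}\right)^{n}.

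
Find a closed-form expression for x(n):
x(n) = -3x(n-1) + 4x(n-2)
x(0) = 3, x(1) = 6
Characteristic equation: x² + 3x - 4 = 0, which factors as (x - (-4))(x - (1)) = 0.
Roots r₁ = -4, r₂ = 1 (distinct).
General solution: x(n) = A·(-4)^n + B·(1)^n.
From x(0) = 3: A + B = 3.
From x(1) = 6: -4A + B = 6.
Solving: A = - \frac{3}{5}, B = \frac{18}{5}.
So x(n) = \frac{18}{5} - \frac{3 \left(-4\right)^{n}}{5}.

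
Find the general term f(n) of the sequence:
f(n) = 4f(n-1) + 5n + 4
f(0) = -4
First-order linear with linear forcing.
Homogeneous solution: f_h(n) = A·(4)^n.
Try particular f_p(n) = pn + q. Substituting:
  pn + q = 4(p(n-1) + q) + 5n + 4.
Matching the n-coefficient: p = 4p + 5 ⇒ p = - \frac{5}{3}.
Matching constants: q = -4p + 4q + 4 ⇒ q = - \frac{32}{9}.
General: f(n) = A·(4)^n - \frac{5 n}{3} - \frac{32}{9}.
Apply f(0) = -4: A - \frac{32}{9} = -4 ⇒ A = - \frac{4}{9}.
So f(n) = - \frac{4 \cdot 4^{n}}{9} - \frac{5 n}{3} - \frac{32}{9}.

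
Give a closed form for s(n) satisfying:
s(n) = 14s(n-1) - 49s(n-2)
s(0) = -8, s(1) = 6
Characteristic equation: x² - 14x + 49 = 0, which is (x - (7))².
Repeated root r = 7.
General solution: s(n) = (A + Bn)·(7)^n.
From s(0) = -8: A = -8.
From s(1) = 6: (A + B)·(7) = 6 ⇒ B = \frac{62}{7}.
So s(n) = \left(\frac{62 n}{7} - 8\right) \cdot (7)^n.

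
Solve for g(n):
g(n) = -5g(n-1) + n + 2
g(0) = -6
First-order linear with linear forcing.
Homogeneous solution: g_h(n) = A·(-5)^n.
Try particular g_p(n) = pn + q. Substituting:
  pn + q = -5(p(n-1) + q) + n + 2.
Matching the n-coefficient: p = -5p + 1 ⇒ p = \frac{1}{6}.
Matching constants: q = 5p - 5q + 2 ⇒ q = \frac{17}{36}.
General: g(n) = A·(-5)^n + \frac{n}{6} + \frac{17}{36}.
Apply g(0) = -6: A + \frac{17}{36} = -6 ⇒ A = - \frac{233}{36}.
So g(n) = - \frac{233 \left(-5\right)^{n}}{36} + \frac{n}{6} + \frac{17}{36}.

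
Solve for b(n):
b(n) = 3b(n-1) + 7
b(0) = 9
First-order linear non-homogeneous.
Homogeneous solution: b_h(n) = A·(3)^n.
Try constant particular solution b_p = K: K = 3K + 7 ⇒ K = - \frac{7}{2}.
General: b(n) = A·(3)^n - \frac{7}{2}.
Apply b(0) = 9: A - \frac{7}{2} = 9 ⇒ A = \frac{25}{2}.
So b(n) = \frac{25 \cdot 3^{n}}{2} - \frac{7}{2}.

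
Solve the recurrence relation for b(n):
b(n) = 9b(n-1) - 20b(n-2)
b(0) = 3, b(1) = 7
Characteristic equation: x² - 9x + 20 = 0, which factors as (x - (5))(x - (4)) = 0.
Roots r₁ = 5, r₂ = 4 (distinct).
General solution: b(n) = A·(5)^n + B·(4)^n.
From b(0) = 3: A + B = 3.
From b(1) = 7: 5A + 4B = 7.
Solving: A = -5, B = 8.
So b(n) = 8 \cdot 4^{n} - 5 \cdot 5^{n}.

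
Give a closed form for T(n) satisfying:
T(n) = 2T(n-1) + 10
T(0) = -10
First-order linear non-homogeneous.
Homogeneous solution: T_h(n) = A·(2)^n.
Try constant particular solution T_p = K: K = 2K + 10 ⇒ K = -10.
General: T(n) = A·(2)^n - 10.
Apply T(0) = -10: A - 10 = -10 ⇒ A = 0.
So T(n) = -10.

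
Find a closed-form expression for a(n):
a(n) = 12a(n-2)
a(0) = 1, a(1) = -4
Characteristic equation: x² - 12 = 0.
Discriminant Δ = (0)² + 4·(12) = 48.
Roots r₁,₂ = (0 ± √48)/2, so r₁ = 2 \sqrt{3}, r₂ = - 2 \sqrt{3}.
General solution: a(n) = A·r₁^n + B·r₂^n.
From the initial conditions, A + B = 1 and r₁A + r₂B = -4.
Since r₁ - r₂ = √48: A = (-4 - (1)r₂)/√48 = \frac{1}{2} - \frac{\sqrt{3}}{3}, and B = 1 - A = \frac{1}{2} + \frac{\sqrt{3}}{3}.
So a(n) = \left(\frac{1}{2} - \frac{\sqrt{3}}{3}\right)\left(2 \sqrt{3}\right)^n + \left(\frac{1}{2} + \frac{\sqrt{3}}{3}\right)\left(- 2 \sqrt{3}\right)^n.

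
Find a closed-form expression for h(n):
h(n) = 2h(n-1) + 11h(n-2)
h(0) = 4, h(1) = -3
Characteristic equation: x² - 2x - 11 = 0.
Discriminant Δ = (2)² + 4·(11) = 48.
Roots r₁,₂ = (2 ± √48)/2, so r₁ = 1 + 2 \sqrt{3}, r₂ = 1 - 2 \sqrt{3}.
General solution: h(n) = A·r₁^n + B·r₂^n.
From the initial conditions, A + B = 4 and r₁A + r₂B = -3.
Since r₁ - r₂ = √48: A = (-3 - (4)r₂)/√48 = 2 - \frac{7 \sqrt{3}}{12}, and B = 4 - A = \frac{7 \sqrt{3}}{12} + 2.
So h(n) = \left(2 - \frac{7 \sqrt{3}}{12}\right)\left(1 + 2 \sqrt{3}\right)^n + \left(\frac{7 \sqrt{3}}{12} + 2\right)\left(1 - 2 \sqrt{3}\right)^n.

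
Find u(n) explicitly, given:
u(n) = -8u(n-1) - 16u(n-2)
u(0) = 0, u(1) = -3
Characteristic equation: x² + 8x + 16 = 0, which is (x - (-4))².
Repeated root r = -4.
General solution: u(n) = (A + Bn)·(-4)^n.
From u(0) = 0: A = 0.
From u(1) = -3: (A + B)·(-4) = -3 ⇒ B = \frac{3}{4}.
So u(n) = \left(\frac{3 n}{4}\right) \cdot (-4)^n.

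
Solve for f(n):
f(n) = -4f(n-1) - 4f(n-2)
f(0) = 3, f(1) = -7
Characteristic equation: x² + 4x + 4 = 0, which is (x - (-2))².
Repeated root r = -2.
General solution: f(n) = (A + Bn)·(-2)^n.
From f(0) = 3: A = 3.
From f(1) = -7: (A + B)·(-2) = -7 ⇒ B = \frac{1}{2}.
So f(n) = \left(\frac{n}{2} + 3\right) \cdot (-2)^n.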